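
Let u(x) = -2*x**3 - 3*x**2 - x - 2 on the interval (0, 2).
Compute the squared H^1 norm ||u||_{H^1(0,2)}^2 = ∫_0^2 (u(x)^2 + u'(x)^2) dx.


||u||_{H^1}^2 = 111658/105

The H^1 norm (squared) on an interval (0, L) is
  ||u||_{H^1}^2 = ∫_0^L u(x)^2 dx + ∫_0^L u'(x)^2 dx.
Compute u'(x) = -6*x**2 - 6*x - 1.
Then u(x)^2 = 4*x**6 + 12*x**5 + 13*x**4 + 14*x**3 + 13*x**2 + 4*x + 4 and u'(x)^2 = 36*x**4 + 72*x**3 + 48*x**2 + 12*x + 1.
Integrate each monomial from 0 to 2 using ∫_0^2 c·x^n dx = c·2^(n+1)/(n+1):
  ∫_0^2 u(x)^2 dx = ∫_0^2 (4*x^6 + 12*x^5 + 13*x^4 + 14*x^3 + 13*x^2 + 4*x + 4) dx. Term by term:
    ∫_0^2 4*x^6 dx = 512/7;  ∫_0^2 12*x^5 dx = 128;  ∫_0^2 13*x^4 dx = 416/5;
    ∫_0^2 14*x^3 dx = 56;  ∫_0^2 13*x^2 dx = 104/3;  ∫_0^2 4*x dx = 8;
    ∫_0^2 4 dx = 8.
  Sum: 512/7 + 128 + 416/5 + 56 + 104/3 + 8 + 8 = 41056/105.
  ∫_0^2 u'(x)^2 dx = ∫_0^2 (36*x^4 + 72*x^3 + 48*x^2 + 12*x + 1) dx. Term by term:
    ∫_0^2 36*x^4 dx = 1152/5;  ∫_0^2 72*x^3 dx = 288;  ∫_0^2 48*x^2 dx = 128;
    ∫_0^2 12*x dx = 24;  ∫_0^2 1 dx = 2.
  Sum: 1152/5 + 288 + 128 + 24 + 2 = 3362/5.
Adding: ||u||_{H^1}^2 = 41056/105 + 3362/5 = 111658/105.


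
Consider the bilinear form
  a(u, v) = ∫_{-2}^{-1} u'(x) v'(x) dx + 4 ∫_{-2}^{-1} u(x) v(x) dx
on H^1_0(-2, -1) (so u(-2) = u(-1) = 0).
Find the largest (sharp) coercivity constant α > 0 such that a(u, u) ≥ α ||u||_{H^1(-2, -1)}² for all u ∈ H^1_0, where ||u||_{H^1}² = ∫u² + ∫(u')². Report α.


α = 1

Coercivity of a(·,·) on H^1_0(-2, -1) means a(u, u) ≥ α ||u||_{H^1}² for every u ∈ H^1_0.
The interval has length L = 1, and Poincaré/coercivity depend only on L. Here a(u, u) = ∫(u')² + (4)·∫u².
Here c = 4 ≥ 1, so a(u,u) = ∫(u')² + c∫u² ≥ ∫(u')² + ∫u² = ||u||_{H^1}², i.e. α = 1 works. No larger α is possible: a(u,u) ≥ α||u||_{H^1}² means (1−α)∫(u')² ≥ (α−c)∫u², and for the modes u_n = sin(nπ(x−x₀)/L) (x₀ the left endpoint) one has ∫u_n²/∫(u_n')² = (L/(nπ))² → 0, so a(u_n,u_n)/||u_n||_{H^1}² → 1. Hence the optimal constant is α = 1.
Therefore α = 1.


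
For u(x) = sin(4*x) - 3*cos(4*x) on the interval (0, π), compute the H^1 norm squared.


||u||_{H^1(0,π)}^2 = 85*π

u'(x) = 12*sin(4*x) + 4*cos(4*x).
Expand u² and (u')² and integrate term by term on (0, π), using: for integers n ≥ 1, ∫_0^π sin²(nx) dx = ∫_0^π cos²(nx) dx = π/2; for n ≠ n', ∫_0^π sin(nx)sin(n'x) dx = ∫_0^π cos(nx)cos(n'x) dx = 0; and by product-to-sum, ∫_0^π sin(nx)cos(n'x) dx = ½∫_0^π [sin((n+n')x) + sin((n−n')x)] dx, which is 0 when n+n' is even and 2n/(n²−n'²) when n+n' is odd (it need not vanish on (0, π)).
  u² squared terms: (-3)²·∫cos(4x)² dx = 9·π/2 = 9*π/2;  (1)²·∫sin(4x)² dx = 1·π/2 = π/2.
  u² cross terms: 2·(-3)·(1)·∫cos(4x)·sin(4x) dx = -6·(0) = 0.
  So ∫_0^π u² dx = 9*π/2 + π/2 + 0 = 5*π.
  (u')² squared terms: (4)²·∫cos(4x)² dx = 16·π/2 = 8*π;  (12)²·∫sin(4x)² dx = 144·π/2 = 72*π.
  (u')² cross terms: 2·(4)·(12)·∫cos(4x)·sin(4x) dx = 96·(0) = 0.
  So ∫_0^π (u')² dx = 8*π + 72*π + 0 = 80*π.
||u||_{H^1}^2 = (5*π) + (80*π) = 85*π.


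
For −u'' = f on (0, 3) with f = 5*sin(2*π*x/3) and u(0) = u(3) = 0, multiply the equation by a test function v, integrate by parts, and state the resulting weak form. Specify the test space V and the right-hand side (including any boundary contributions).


V = H^1_0(0, 3) (so v(0) = v(3) = 0); weak form: ∫_0^3 u'v' dx = ∫_0^3 (5*sin(2*π*x/3)) v dx for all v ∈ V.

Multiply both sides by a test function v and integrate from 0 to 3:
  ∫_0^3 −u''(x) v(x) dx = ∫_0^3 f(x) v(x) dx.
Integrate the LHS by parts once:
  ∫_0^3 −u'' v dx = −[u'(x) v(x)]_0^3 + ∫_0^3 u'(x) v'(x) dx.
Thus ∫_0^3 u'(x) v'(x) dx = ∫_0^3 f(x) v(x) dx + [u'(x) v(x)]_0^3.
Choose V so that boundary terms are either known or forced to vanish.
u is Dirichlet: u(0) = u(3) = 0. Let V = H^1_0(0, 3); then v(0) = v(3) = 0, and [u' v]_0^3 = 0.
Weak formulation: find u (satisfying any essential BC) such that ∫_0^3 u'(x) v'(x) dx = ∫_0^3 f v dx for all v ∈ V.
Substituting f(x) = 5*sin(2*π*x/3), the right-hand side is ∫_0^3 (5*sin(2*π*x/3)) v dx.


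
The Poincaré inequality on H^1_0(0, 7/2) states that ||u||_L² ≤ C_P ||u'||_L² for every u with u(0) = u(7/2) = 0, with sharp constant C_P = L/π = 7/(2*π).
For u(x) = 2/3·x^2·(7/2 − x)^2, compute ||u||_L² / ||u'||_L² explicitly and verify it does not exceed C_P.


||u||_L² / ||u'||_L² = 7*sqrt(3)/12 < C_P = 7/(2*π).

u(x) = 2/3·x^2·(7/2 − x)^2, so u'(x) = x*(2*x - 7)*(4*x - 7)/3.
u(x) = 2/3·x^2·(7/2 − x)^2 vanishes at x = 0 and x = 7/2, so u ∈ H^1_0(0, 7/2). Differentiate via the product rule and integrate the resulting polynomials term by term.
  ∫_0^7/2 u² dx = ∫_0^7/2 (4*x^8/9 - 56*x^7/9 + 98*x^6/3 - 686*x^5/9 + 2401*x^4/36) dx. Term by term:
    ∫_0^7/2 4*x^8/9 dx = 40353607/10368;  ∫_0^7/2 -56*x^7/9 dx = -40353607/2304;  ∫_0^7/2 98*x^6/3 dx = 5764801/192;
    ∫_0^7/2 -686*x^5/9 dx = -40353607/1728;  ∫_0^7/2 2401*x^4/36 dx = 40353607/5760.
  Sum: 40353607/10368 − 40353607/2304 + 5764801/192 − 40353607/1728 + 40353607/5760 = 5764801/103680.
  ∫_0^7/2 (u')² dx = ∫_0^7/2 (64*x^6/9 - 224*x^5/3 + 2548*x^4/9 - 1372*x^3/3 + 2401*x^2/9) dx. Term by term:
    ∫_0^7/2 64*x^6/9 dx = 117649/18;  ∫_0^7/2 -224*x^5/3 dx = -823543/36;  ∫_0^7/2 2548*x^4/9 dx = 10706059/360;
    ∫_0^7/2 -1372*x^3/3 dx = -823543/48;  ∫_0^7/2 2401*x^2/9 dx = 823543/216.
  Sum: 117649/18 − 823543/36 + 10706059/360 − 823543/48 + 823543/216 = 117649/2160.
∫_0^7/2 u² dx = 5764801/103680, so ||u||_L² = 2401*sqrt(5)/720.
∫_0^7/2 (u')² dx = 117649/2160, so ||u'||_L² = 343*sqrt(15)/180.
Ratio ||u||_L² / ||u'||_L² = 7*sqrt(3)/12.
Sharp Poincaré constant on H^1_0(0, 7/2) is C_P = L/π = 7/(2*π), achieved by sin(2*π/7·x).
A polynomial bump cannot attain the sharp Poincaré constant (only the first sine eigenfunction does), so the ratio is strictly less than C_P, consistent with ||u||_L² ≤ C_P ||u'||_L².


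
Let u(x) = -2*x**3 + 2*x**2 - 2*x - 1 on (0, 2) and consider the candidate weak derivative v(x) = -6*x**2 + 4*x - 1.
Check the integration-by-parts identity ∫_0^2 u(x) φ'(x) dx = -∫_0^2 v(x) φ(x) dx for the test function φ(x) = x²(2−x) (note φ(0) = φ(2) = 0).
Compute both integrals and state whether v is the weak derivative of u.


LHS = 136/15, RHS = 116/15. No, v is not the weak derivative of u.

u(x) = -2*x**3 + 2*x**2 - 2*x - 1, classical derivative u'(x) = -6*x**2 + 4*x - 2.
φ(x) = x²(2−x), so φ'(x) = x*(4 - 3*x).
Note φ(0) = φ(2) = 0, so the boundary term u·φ vanishes.
LHS = ∫_0^2 u(x) φ'(x) dx = ∫_0^2 (6*x^5 - 14*x^4 + 14*x^3 - 5*x^2 - 4*x) dx. Term by term:
  ∫_0^2 6*x^5 dx = 64;  ∫_0^2 -14*x^4 dx = -448/5;  ∫_0^2 14*x^3 dx = 56;
  ∫_0^2 -5*x^2 dx = -40/3;  ∫_0^2 -4*x dx = -8.
Sum: 64 − 448/5 + 56 − 40/3 − 8 = 136/15.
So LHS = 136/15.
∫_0^2 v(x) φ(x) dx = ∫_0^2 (6*x^5 - 16*x^4 + 9*x^3 - 2*x^2) dx. Term by term:
  ∫_0^2 6*x^5 dx = 64;  ∫_0^2 -16*x^4 dx = -512/5;  ∫_0^2 9*x^3 dx = 36;
  ∫_0^2 -2*x^2 dx = -16/3.
Sum: 64 − 512/5 + 36 − 16/3 = -116/15.
So RHS = -∫_0^2 v(x) φ(x) dx = 116/15.
LHS − RHS = 4/3 ≠ 0, so the identity fails.
(For a valid weak derivative the identity must hold for EVERY test function, in particular this one. The failure shows v is NOT the weak derivative of u.)
Correct weak derivative would be u'(x) = -6*x**2 + 4*x - 2.


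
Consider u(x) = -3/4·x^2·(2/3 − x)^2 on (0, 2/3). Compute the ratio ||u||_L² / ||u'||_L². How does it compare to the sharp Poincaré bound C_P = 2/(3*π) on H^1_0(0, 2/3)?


||u||_L² / ||u'||_L² = sqrt(3)/9 < C_P = 2/(3*π).

u(x) = -3/4·x^2·(2/3 − x)^2, so u'(x) = x*(-9*x^2 + 9*x - 2)/3.
u(x) = -3/4·x^2·(2/3 − x)^2 vanishes at x = 0 and x = 2/3, so u ∈ H^1_0(0, 2/3). Differentiate via the product rule and integrate the resulting polynomials term by term.
  ∫_0^2/3 u² dx = ∫_0^2/3 (9*x^8/16 - 3*x^7/2 + 3*x^6/2 - 2*x^5/3 + x^4/9) dx. Term by term:
    ∫_0^2/3 9*x^8/16 dx = 32/19683;  ∫_0^2/3 -3*x^7/2 dx = -16/2187;  ∫_0^2/3 3*x^6/2 dx = 64/5103;
    ∫_0^2/3 -2*x^5/3 dx = -64/6561;  ∫_0^2/3 x^4/9 dx = 32/10935.
  Sum: 32/19683 − 16/2187 + 64/5103 − 64/6561 + 32/10935 = 16/688905.
  ∫_0^2/3 (u')² dx = ∫_0^2/3 (9*x^6 - 18*x^5 + 13*x^4 - 4*x^3 + 4*x^2/9) dx. Term by term:
    ∫_0^2/3 9*x^6 dx = 128/1701;  ∫_0^2/3 -18*x^5 dx = -64/243;  ∫_0^2/3 13*x^4 dx = 416/1215;
    ∫_0^2/3 -4*x^3 dx = -16/81;  ∫_0^2/3 4*x^2/9 dx = 32/729.
  Sum: 128/1701 − 64/243 + 416/1215 − 16/81 + 32/729 = 16/25515.
∫_0^2/3 u² dx = 16/688905, so ||u||_L² = 4*sqrt(105)/8505.
∫_0^2/3 (u')² dx = 16/25515, so ||u'||_L² = 4*sqrt(35)/945.
Ratio ||u||_L² / ||u'||_L² = sqrt(3)/9.
Sharp Poincaré constant on H^1_0(0, 2/3) is C_P = L/π = 2/(3*π), achieved by sin(3*π/2·x).
A polynomial bump cannot attain the sharp Poincaré constant (only the first sine eigenfunction does), so the ratio is strictly less than C_P, consistent with ||u||_L² ≤ C_P ||u'||_L².


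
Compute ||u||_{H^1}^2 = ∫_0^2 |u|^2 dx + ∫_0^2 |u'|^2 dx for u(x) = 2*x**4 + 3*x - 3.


||u||_{H^1}^2 = 524488/315

The H^1 norm (squared) on an interval (0, L) is
  ||u||_{H^1}^2 = ∫_0^L u(x)^2 dx + ∫_0^L u'(x)^2 dx.
Compute u'(x) = 8*x**3 + 3.
Then u(x)^2 = 4*x**8 + 12*x**5 - 12*x**4 + 9*x**2 - 18*x + 9 and u'(x)^2 = 64*x**6 + 48*x**3 + 9.
Integrate each monomial from 0 to 2 using ∫_0^2 c·x^n dx = c·2^(n+1)/(n+1):
  ∫_0^2 u(x)^2 dx = ∫_0^2 (4*x^8 + 12*x^5 - 12*x^4 + 9*x^2 - 18*x + 9) dx. Term by term:
    ∫_0^2 4*x^8 dx = 2048/9;  ∫_0^2 12*x^5 dx = 128;  ∫_0^2 -12*x^4 dx = -384/5;
    ∫_0^2 9*x^2 dx = 24;  ∫_0^2 -18*x dx = -36;  ∫_0^2 9 dx = 18.
  Sum: 2048/9 + 128 − 384/5 + 24 − 36 + 18 = 12814/45.
  ∫_0^2 u'(x)^2 dx = ∫_0^2 (64*x^6 + 48*x^3 + 9) dx. Term by term:
    ∫_0^2 64*x^6 dx = 8192/7;  ∫_0^2 48*x^3 dx = 192;  ∫_0^2 9 dx = 18.
  Sum: 8192/7 + 192 + 18 = 9662/7.
Adding: ||u||_{H^1}^2 = 12814/45 + 9662/7 = 524488/315.


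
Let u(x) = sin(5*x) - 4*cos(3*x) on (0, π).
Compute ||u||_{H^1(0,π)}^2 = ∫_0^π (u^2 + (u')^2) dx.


||u||_{H^1(0,π)}^2 = 93*π

u'(x) = 12*sin(3*x) + 5*cos(5*x).
Expand u² and (u')² and integrate term by term on (0, π), using: for integers n ≥ 1, ∫_0^π sin²(nx) dx = ∫_0^π cos²(nx) dx = π/2; for n ≠ n', ∫_0^π sin(nx)sin(n'x) dx = ∫_0^π cos(nx)cos(n'x) dx = 0; and by product-to-sum, ∫_0^π sin(nx)cos(n'x) dx = ½∫_0^π [sin((n+n')x) + sin((n−n')x)] dx, which is 0 when n+n' is even and 2n/(n²−n'²) when n+n' is odd (it need not vanish on (0, π)).
  u² squared terms: (-4)²·∫cos(3x)² dx = 16·π/2 = 8*π;  (1)²·∫sin(5x)² dx = 1·π/2 = π/2.
  u² cross terms: 2·(-4)·(1)·∫cos(3x)·sin(5x) dx = -8·(0) = 0.
  So ∫_0^π u² dx = 8*π + π/2 + 0 = 17*π/2.
  (u')² squared terms: (5)²·∫cos(5x)² dx = 25·π/2 = 25*π/2;  (12)²·∫sin(3x)² dx = 144·π/2 = 72*π.
  (u')² cross terms: 2·(5)·(12)·∫cos(5x)·sin(3x) dx = 120·(0) = 0.
  So ∫_0^π (u')² dx = 25*π/2 + 72*π + 0 = 169*π/2.
||u||_{H^1}^2 = (17*π/2) + (169*π/2) = 93*π.


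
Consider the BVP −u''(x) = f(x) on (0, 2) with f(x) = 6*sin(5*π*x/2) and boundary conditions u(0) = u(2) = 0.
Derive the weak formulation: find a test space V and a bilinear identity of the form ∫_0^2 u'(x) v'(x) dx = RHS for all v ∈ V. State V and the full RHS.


V = H^1_0(0, 2) (so v(0) = v(2) = 0); weak form: ∫_0^2 u'v' dx = ∫_0^2 (6*sin(5*π*x/2)) v dx for all v ∈ V.

Multiply both sides by a test function v and integrate from 0 to 2:
  ∫_0^2 −u''(x) v(x) dx = ∫_0^2 f(x) v(x) dx.
Integrate the LHS by parts once:
  ∫_0^2 −u'' v dx = −[u'(x) v(x)]_0^2 + ∫_0^2 u'(x) v'(x) dx.
Thus ∫_0^2 u'(x) v'(x) dx = ∫_0^2 f(x) v(x) dx + [u'(x) v(x)]_0^2.
Choose V so that boundary terms are either known or forced to vanish.
u is Dirichlet: u(0) = u(2) = 0. Let V = H^1_0(0, 2); then v(0) = v(2) = 0, and [u' v]_0^2 = 0.
Weak formulation: find u (satisfying any essential BC) such that ∫_0^2 u'(x) v'(x) dx = ∫_0^2 f v dx for all v ∈ V.
Substituting f(x) = 6*sin(5*π*x/2), the right-hand side is ∫_0^2 (6*sin(5*π*x/2)) v dx.


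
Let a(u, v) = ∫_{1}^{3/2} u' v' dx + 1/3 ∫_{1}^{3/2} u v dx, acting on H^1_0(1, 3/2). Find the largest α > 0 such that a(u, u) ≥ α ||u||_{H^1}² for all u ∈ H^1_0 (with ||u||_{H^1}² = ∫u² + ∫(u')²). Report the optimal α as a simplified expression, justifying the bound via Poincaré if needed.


α = (1 + 12*π^2)/(3*(1 + 4*π^2))

Coercivity of a(·,·) on H^1_0(1, 3/2) means a(u, u) ≥ α ||u||_{H^1}² for every u ∈ H^1_0.
The interval has length L = 1/2, and Poincaré/coercivity depend only on L. Here a(u, u) = ∫(u')² + (1/3)·∫u².
Here 0 < c = 1/3 < 1. The condition a(u,u) ≥ α||u||_{H^1}² reads (1−α)∫(u')² ≥ (α−c)∫u². Any admissible α is ≤ 1 (rapidly oscillating u have ∫u²/∫(u')² → 0), and α = 1 would force 0 ≥ (1−c)∫u², impossible since c < 1; so 1−α > 0. By the sharp Poincaré inequality on H^1_0 of an interval of length L, ∫(u')² ≥ (π/L)²∫u² with equality for the first sine mode sin(π(x−x₀)/L) (x₀ the left endpoint), so the inequality holds for all u iff (1−α)(π/L)² ≥ α − c, i.e. α ≤ ((π/L)² + c)/((π/L)² + 1) = (1 + c(L/π)²)/(1 + (L/π)²). With (π/L)² = 4*π^2 and c = 1/3, the largest admissible constant is α = ((π/L)² + c)/((π/L)² + 1).
Simplifying, α = (1 + 12*π^2)/(3*(1 + 4*π^2)).


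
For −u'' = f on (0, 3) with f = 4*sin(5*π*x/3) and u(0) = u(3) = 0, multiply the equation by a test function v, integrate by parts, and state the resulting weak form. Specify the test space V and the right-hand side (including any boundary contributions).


V = H^1_0(0, 3) (so v(0) = v(3) = 0); weak form: ∫_0^3 u'v' dx = ∫_0^3 (4*sin(5*π*x/3)) v dx for all v ∈ V.

Multiply both sides by a test function v and integrate from 0 to 3:
  ∫_0^3 −u''(x) v(x) dx = ∫_0^3 f(x) v(x) dx.
Integrate the LHS by parts once:
  ∫_0^3 −u'' v dx = −[u'(x) v(x)]_0^3 + ∫_0^3 u'(x) v'(x) dx.
Thus ∫_0^3 u'(x) v'(x) dx = ∫_0^3 f(x) v(x) dx + [u'(x) v(x)]_0^3.
Choose V so that boundary terms are either known or forced to vanish.
u is Dirichlet: u(0) = u(3) = 0. Let V = H^1_0(0, 3); then v(0) = v(3) = 0, and [u' v]_0^3 = 0.
Weak formulation: find u (satisfying any essential BC) such that ∫_0^3 u'(x) v'(x) dx = ∫_0^3 f v dx for all v ∈ V.
Substituting f(x) = 4*sin(5*π*x/3), the right-hand side is ∫_0^3 (4*sin(5*π*x/3)) v dx.


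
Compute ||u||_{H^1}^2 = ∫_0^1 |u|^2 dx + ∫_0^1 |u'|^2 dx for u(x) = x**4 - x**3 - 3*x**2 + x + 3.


||u||_{H^1}^2 = 16253/1260

The H^1 norm (squared) on an interval (0, L) is
  ||u||_{H^1}^2 = ∫_0^L u(x)^2 dx + ∫_0^L u'(x)^2 dx.
Compute u'(x) = 4*x**3 - 3*x**2 - 6*x + 1.
Then u(x)^2 = x**8 - 2*x**7 - 5*x**6 + 8*x**5 + 13*x**4 - 12*x**3 - 17*x**2 + 6*x + 9 and u'(x)^2 = 16*x**6 - 24*x**5 - 39*x**4 + 44*x**3 + 30*x**2 - 12*x + 1.
Integrate each monomial from 0 to 1 using ∫_0^1 c·x^n dx = c·1^(n+1)/(n+1):
  ∫_0^1 u(x)^2 dx = ∫_0^1 (x^8 - 2*x^7 - 5*x^6 + 8*x^5 + 13*x^4 - 12*x^3 - 17*x^2 + 6*x + 9) dx. Term by term:
    ∫_0^1 x^8 dx = 1/9;  ∫_0^1 -2*x^7 dx = -1/4;  ∫_0^1 -5*x^6 dx = -5/7;
    ∫_0^1 8*x^5 dx = 4/3;  ∫_0^1 13*x^4 dx = 13/5;  ∫_0^1 -12*x^3 dx = -3;
    ∫_0^1 -17*x^2 dx = -17/3;  ∫_0^1 6*x dx = 3;  ∫_0^1 9 dx = 9.
  Sum: 1/9 − 1/4 − 5/7 + 4/3 + 13/5 − 3 − 17/3 + 3 + 9 = 8081/1260.
  ∫_0^1 u'(x)^2 dx = ∫_0^1 (16*x^6 - 24*x^5 - 39*x^4 + 44*x^3 + 30*x^2 - 12*x + 1) dx. Term by term:
    ∫_0^1 16*x^6 dx = 16/7;  ∫_0^1 -24*x^5 dx = -4;  ∫_0^1 -39*x^4 dx = -39/5;
    ∫_0^1 44*x^3 dx = 11;  ∫_0^1 30*x^2 dx = 10;  ∫_0^1 -12*x dx = -6;
    ∫_0^1 1 dx = 1.
  Sum: 16/7 − 4 − 39/5 + 11 + 10 − 6 + 1 = 227/35.
Adding: ||u||_{H^1}^2 = 8081/1260 + 227/35 = 16253/1260.


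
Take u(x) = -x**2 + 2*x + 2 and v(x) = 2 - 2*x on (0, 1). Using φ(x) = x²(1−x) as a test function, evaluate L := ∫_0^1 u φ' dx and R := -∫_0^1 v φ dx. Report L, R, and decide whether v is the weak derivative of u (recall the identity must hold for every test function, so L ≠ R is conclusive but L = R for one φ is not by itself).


LHS = -1/15, RHS = -1/15. Yes, v = u' weakly.

u(x) = -x**2 + 2*x + 2, classical derivative u'(x) = 2 - 2*x.
φ(x) = x²(1−x), so φ'(x) = x*(2 - 3*x).
Note φ(0) = φ(1) = 0, so the boundary term u·φ vanishes.
LHS = ∫_0^1 u(x) φ'(x) dx = ∫_0^1 (3*x^4 - 8*x^3 - 2*x^2 + 4*x) dx. Term by term:
  ∫_0^1 3*x^4 dx = 3/5;  ∫_0^1 -8*x^3 dx = -2;  ∫_0^1 -2*x^2 dx = -2/3;
  ∫_0^1 4*x dx = 2.
Sum: 3/5 − 2 − 2/3 + 2 = -1/15.
So LHS = -1/15.
∫_0^1 v(x) φ(x) dx = ∫_0^1 (2*x^4 - 4*x^3 + 2*x^2) dx. Term by term:
  ∫_0^1 2*x^4 dx = 2/5;  ∫_0^1 -4*x^3 dx = -1;  ∫_0^1 2*x^2 dx = 2/3.
Sum: 2/5 − 1 + 2/3 = 1/15.
So RHS = -∫_0^1 v(x) φ(x) dx = -1/15.
LHS = RHS, so the identity holds for this test φ.
Moreover u is smooth here and v(x) = u'(x) = 2 - 2*x pointwise, so the identity holds for every test function. Hence v is the weak derivative of u.


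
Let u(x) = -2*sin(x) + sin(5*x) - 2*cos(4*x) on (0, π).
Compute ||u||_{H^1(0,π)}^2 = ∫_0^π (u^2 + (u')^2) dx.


||u||_{H^1(0,π)}^2 = -4216/45 + 51*π

u'(x) = 8*sin(4*x) - 2*cos(x) + 5*cos(5*x).
Expand u² and (u')² and integrate term by term on (0, π), using: for integers n ≥ 1, ∫_0^π sin²(nx) dx = ∫_0^π cos²(nx) dx = π/2; for n ≠ n', ∫_0^π sin(nx)sin(n'x) dx = ∫_0^π cos(nx)cos(n'x) dx = 0; and by product-to-sum, ∫_0^π sin(nx)cos(n'x) dx = ½∫_0^π [sin((n+n')x) + sin((n−n')x)] dx, which is 0 when n+n' is even and 2n/(n²−n'²) when n+n' is odd (it need not vanish on (0, π)).
  u² squared terms: (-2)²·∫cos(4x)² dx = 4·π/2 = 2*π;  (-2)²·∫sin(x)² dx = 4·π/2 = 2*π;  (1)²·∫sin(5x)² dx = 1·π/2 = π/2.
  u² cross terms: 2·(-2)·(-2)·∫cos(4x)·sin(x) dx = 8·(-2/15) = -16/15;  2·(-2)·(1)·∫cos(4x)·sin(5x) dx = -4·(10/9) = -40/9;  2·(-2)·(1)·∫sin(x)·sin(5x) dx = -4·(0) = 0.
  So ∫_0^π u² dx = 2*π + 2*π + π/2 − 16/15 − 40/9 + 0 = -248/45 + 9*π/2.
  (u')² squared terms: (-2)²·∫cos(x)² dx = 4·π/2 = 2*π;  (5)²·∫cos(5x)² dx = 25·π/2 = 25*π/2;  (8)²·∫sin(4x)² dx = 64·π/2 = 32*π.
  (u')² cross terms: 2·(-2)·(5)·∫cos(x)·cos(5x) dx = -20·(0) = 0;  2·(-2)·(8)·∫cos(x)·sin(4x) dx = -32·(8/15) = -256/15;  2·(5)·(8)·∫cos(5x)·sin(4x) dx = 80·(-8/9) = -640/9.
  So ∫_0^π (u')² dx = 2*π + 25*π/2 + 32*π + 0 − 256/15 − 640/9 = -3968/45 + 93*π/2.
||u||_{H^1}^2 = (-248/45 + 9*π/2) + (-3968/45 + 93*π/2) = -4216/45 + 51*π.


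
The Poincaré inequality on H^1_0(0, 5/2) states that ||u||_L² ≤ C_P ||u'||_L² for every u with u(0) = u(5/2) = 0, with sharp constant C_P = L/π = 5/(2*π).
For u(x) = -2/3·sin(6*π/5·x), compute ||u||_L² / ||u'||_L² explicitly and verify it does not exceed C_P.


||u||_L² / ||u'||_L² = 5/(6*π) < C_P = 5/(2*π).

u(x) = -2/3·sin(6*π/5·x), so u'(x) = -4*π*cos(6*π*x/5)/5.
Writing u(x) = A·sin(kπx/L) with A = -2/3 and k = 3, use ∫_0^L sin²(kπx/L) dx = L/2 and ∫_0^L cos²(kπx/L) dx = L/2.
u² = 4/9·sin²(6*π/5·x) and (u')² = 16*π^2/25·cos²(6*π/5·x), and each of sin², cos² integrates to L/2 = 5/4 over (0, 5/2).
∫_0^5/2 u² dx = 5/9, so ||u||_L² = sqrt(5)/3.
∫_0^5/2 (u')² dx = 4*π^2/5, so ||u'||_L² = 2*sqrt(5)*π/5.
Ratio ||u||_L² / ||u'||_L² = 5/(6*π).
Sharp Poincaré constant on H^1_0(0, 5/2) is C_P = L/π = 5/(2*π), achieved by sin(2*π/5·x).
This is the k = 3 harmonic; the ratio L/(kπ) is strictly less than C_P = L/π, consistent with the sharp inequality ||u||_L² ≤ C_P ||u'||_L².


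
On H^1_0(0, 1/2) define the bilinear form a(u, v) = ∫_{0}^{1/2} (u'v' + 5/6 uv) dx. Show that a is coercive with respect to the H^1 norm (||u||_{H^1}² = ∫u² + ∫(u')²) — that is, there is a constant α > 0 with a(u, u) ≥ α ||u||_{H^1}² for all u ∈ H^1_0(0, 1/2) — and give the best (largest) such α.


α = (5 + 24*π^2)/(6*(1 + 4*π^2))

Coercivity of a(·,·) on H^1_0(0, 1/2) means a(u, u) ≥ α ||u||_{H^1}² for every u ∈ H^1_0.
The interval has length L = 1/2, and Poincaré/coercivity depend only on L. Here a(u, u) = ∫(u')² + (5/6)·∫u².
Here 0 < c = 5/6 < 1. The condition a(u,u) ≥ α||u||_{H^1}² reads (1−α)∫(u')² ≥ (α−c)∫u². Any admissible α is ≤ 1 (rapidly oscillating u have ∫u²/∫(u')² → 0), and α = 1 would force 0 ≥ (1−c)∫u², impossible since c < 1; so 1−α > 0. By the sharp Poincaré inequality on H^1_0 of an interval of length L, ∫(u')² ≥ (π/L)²∫u² with equality for the first sine mode sin(π(x−x₀)/L) (x₀ the left endpoint), so the inequality holds for all u iff (1−α)(π/L)² ≥ α − c, i.e. α ≤ ((π/L)² + c)/((π/L)² + 1) = (1 + c(L/π)²)/(1 + (L/π)²). With (π/L)² = 4*π^2 and c = 5/6, the largest admissible constant is α = ((π/L)² + c)/((π/L)² + 1).
Simplifying, α = (5 + 24*π^2)/(6*(1 + 4*π^2)).


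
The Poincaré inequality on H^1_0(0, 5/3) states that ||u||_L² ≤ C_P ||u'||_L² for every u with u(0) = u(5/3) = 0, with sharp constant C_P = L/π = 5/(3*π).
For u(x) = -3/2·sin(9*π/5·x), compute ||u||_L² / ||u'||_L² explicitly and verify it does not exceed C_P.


||u||_L² / ||u'||_L² = 5/(9*π) < C_P = 5/(3*π).

u(x) = -3/2·sin(9*π/5·x), so u'(x) = -27*π*cos(9*π*x/5)/10.
Writing u(x) = A·sin(kπx/L) with A = -3/2 and k = 3, use ∫_0^L sin²(kπx/L) dx = L/2 and ∫_0^L cos²(kπx/L) dx = L/2.
u² = 9/4·sin²(9*π/5·x) and (u')² = 729*π^2/100·cos²(9*π/5·x), and each of sin², cos² integrates to L/2 = 5/6 over (0, 5/3).
∫_0^5/3 u² dx = 15/8, so ||u||_L² = sqrt(30)/4.
∫_0^5/3 (u')² dx = 243*π^2/40, so ||u'||_L² = 9*sqrt(30)*π/20.
Ratio ||u||_L² / ||u'||_L² = 5/(9*π).
Sharp Poincaré constant on H^1_0(0, 5/3) is C_P = L/π = 5/(3*π), achieved by sin(3*π/5·x).
This is the k = 3 harmonic; the ratio L/(kπ) is strictly less than C_P = L/π, consistent with the sharp inequality ||u||_L² ≤ C_P ||u'||_L².


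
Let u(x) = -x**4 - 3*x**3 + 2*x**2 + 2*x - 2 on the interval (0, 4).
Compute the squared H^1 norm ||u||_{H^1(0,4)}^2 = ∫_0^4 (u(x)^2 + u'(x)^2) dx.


||u||_{H^1}^2 = 1530976/9

The H^1 norm (squared) on an interval (0, L) is
  ||u||_{H^1}^2 = ∫_0^L u(x)^2 dx + ∫_0^L u'(x)^2 dx.
Compute u'(x) = -4*x**3 - 9*x**2 + 4*x + 2.
Then u(x)^2 = x**8 + 6*x**7 + 5*x**6 - 16*x**5 - 4*x**4 + 20*x**3 - 4*x**2 - 8*x + 4 and u'(x)^2 = 16*x**6 + 72*x**5 + 49*x**4 - 88*x**3 - 20*x**2 + 16*x + 4.
Integrate each monomial from 0 to 4 using ∫_0^4 c·x^n dx = c·4^(n+1)/(n+1):
  ∫_0^4 u(x)^2 dx = ∫_0^4 (x^8 + 6*x^7 + 5*x^6 - 16*x^5 - 4*x^4 + 20*x^3 - 4*x^2 - 8*x + 4) dx. Term by term:
    ∫_0^4 x^8 dx = 262144/9;  ∫_0^4 6*x^7 dx = 49152;  ∫_0^4 5*x^6 dx = 81920/7;
    ∫_0^4 -16*x^5 dx = -32768/3;  ∫_0^4 -4*x^4 dx = -4096/5;  ∫_0^4 20*x^3 dx = 1280;
    ∫_0^4 -4*x^2 dx = -256/3;  ∫_0^4 -8*x dx = -64;  ∫_0^4 4 dx = 16.
  Sum: 262144/9 + 49152 + 81920/7 − 32768/3 − 4096/5 + 1280 − 256/3 − 64 + 16 = 25006832/315.
  ∫_0^4 u'(x)^2 dx = ∫_0^4 (16*x^6 + 72*x^5 + 49*x^4 - 88*x^3 - 20*x^2 + 16*x + 4) dx. Term by term:
    ∫_0^4 16*x^6 dx = 262144/7;  ∫_0^4 72*x^5 dx = 49152;  ∫_0^4 49*x^4 dx = 50176/5;
    ∫_0^4 -88*x^3 dx = -5632;  ∫_0^4 -20*x^2 dx = -1280/3;  ∫_0^4 16*x dx = 128;
    ∫_0^4 4 dx = 16.
  Sum: 262144/7 + 49152 + 50176/5 − 5632 − 1280/3 + 128 + 16 = 9525776/105.
Adding: ||u||_{H^1}^2 = 25006832/315 + 9525776/105 = 1530976/9.


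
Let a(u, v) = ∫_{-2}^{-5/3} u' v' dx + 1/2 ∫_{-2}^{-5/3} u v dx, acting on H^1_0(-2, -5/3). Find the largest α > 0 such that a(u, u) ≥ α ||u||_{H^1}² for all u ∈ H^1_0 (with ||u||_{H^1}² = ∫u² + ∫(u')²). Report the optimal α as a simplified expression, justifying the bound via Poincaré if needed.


α = (1 + 18*π^2)/(2*(1 + 9*π^2))

Coercivity of a(·,·) on H^1_0(-2, -5/3) means a(u, u) ≥ α ||u||_{H^1}² for every u ∈ H^1_0.
The interval has length L = 1/3, and Poincaré/coercivity depend only on L. Here a(u, u) = ∫(u')² + (1/2)·∫u².
Here 0 < c = 1/2 < 1. The condition a(u,u) ≥ α||u||_{H^1}² reads (1−α)∫(u')² ≥ (α−c)∫u². Any admissible α is ≤ 1 (rapidly oscillating u have ∫u²/∫(u')² → 0), and α = 1 would force 0 ≥ (1−c)∫u², impossible since c < 1; so 1−α > 0. By the sharp Poincaré inequality on H^1_0 of an interval of length L, ∫(u')² ≥ (π/L)²∫u² with equality for the first sine mode sin(π(x−x₀)/L) (x₀ the left endpoint), so the inequality holds for all u iff (1−α)(π/L)² ≥ α − c, i.e. α ≤ ((π/L)² + c)/((π/L)² + 1) = (1 + c(L/π)²)/(1 + (L/π)²). With (π/L)² = 9*π^2 and c = 1/2, the largest admissible constant is α = ((π/L)² + c)/((π/L)² + 1).
Simplifying, α = (1 + 18*π^2)/(2*(1 + 9*π^2)).


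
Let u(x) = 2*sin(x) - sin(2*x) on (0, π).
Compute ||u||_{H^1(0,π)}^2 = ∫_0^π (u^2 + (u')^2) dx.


||u||_{H^1(0,π)}^2 = 13*π/2

u'(x) = 2*cos(x) - 2*cos(2*x).
Expand u² and (u')² and integrate term by term on (0, π), using: for integers n ≥ 1, ∫_0^π sin²(nx) dx = ∫_0^π cos²(nx) dx = π/2; for n ≠ n', ∫_0^π sin(nx)sin(n'x) dx = ∫_0^π cos(nx)cos(n'x) dx = 0; and by product-to-sum, ∫_0^π sin(nx)cos(n'x) dx = ½∫_0^π [sin((n+n')x) + sin((n−n')x)] dx, which is 0 when n+n' is even and 2n/(n²−n'²) when n+n' is odd (it need not vanish on (0, π)).
  u² squared terms: (-1)²·∫sin(2x)² dx = 1·π/2 = π/2;  (2)²·∫sin(x)² dx = 4·π/2 = 2*π.
  u² cross terms: 2·(-1)·(2)·∫sin(2x)·sin(x) dx = -4·(0) = 0.
  So ∫_0^π u² dx = π/2 + 2*π + 0 = 5*π/2.
  (u')² squared terms: (-2)²·∫cos(2x)² dx = 4·π/2 = 2*π;  (2)²·∫cos(x)² dx = 4·π/2 = 2*π.
  (u')² cross terms: 2·(-2)·(2)·∫cos(2x)·cos(x) dx = -8·(0) = 0.
  So ∫_0^π (u')² dx = 2*π + 2*π + 0 = 4*π.
||u||_{H^1}^2 = (5*π/2) + (4*π) = 13*π/2.


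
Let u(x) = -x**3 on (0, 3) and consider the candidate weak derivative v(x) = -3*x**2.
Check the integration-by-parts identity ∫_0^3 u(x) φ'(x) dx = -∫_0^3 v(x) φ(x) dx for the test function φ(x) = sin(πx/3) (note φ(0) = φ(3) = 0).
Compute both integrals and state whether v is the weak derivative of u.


LHS = -324/π^3 + 81/π, RHS = -324/π^3 + 81/π. Yes, v = u' weakly.

u(x) = -x**3, classical derivative u'(x) = -3*x**2.
φ(x) = sin(πx/3), so φ'(x) = π*cos(π*x/3)/3.
Note φ(0) = φ(3) = 0, so the boundary term u·φ vanishes.
LHS = ∫_0^3 u(x) φ'(x) dx = ∫_0^3 (-π*x^3*cos(π*x/3)/3) dx. Term by term:
  ∫_0^3 -π*x^3*cos(π*x/3)/3 dx = -324/π^3 + 81/π.
So LHS = -324/π^3 + 81/π.
∫_0^3 v(x) φ(x) dx = ∫_0^3 (-3*x^2*sin(π*x/3)) dx. Term by term:
  ∫_0^3 -3*x^2*sin(π*x/3) dx = -81/π + 324/π^3.
So RHS = -∫_0^3 v(x) φ(x) dx = -324/π^3 + 81/π.
LHS = RHS, so the identity holds for this test φ.
Moreover u is smooth here and v(x) = u'(x) = -3*x**2 pointwise, so the identity holds for every test function. Hence v is the weak derivative of u.


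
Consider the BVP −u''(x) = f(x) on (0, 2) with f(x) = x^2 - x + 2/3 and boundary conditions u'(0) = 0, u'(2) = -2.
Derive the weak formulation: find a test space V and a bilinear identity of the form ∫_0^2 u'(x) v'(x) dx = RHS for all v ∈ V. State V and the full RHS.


V = H^1(0, 2) (v unrestricted at boundary; u is determined up to an additive constant); weak form: ∫_0^2 u'v' dx = ∫_0^2 (x^2 - x + 2/3) v dx − 2·v(2) for all v ∈ V.

Multiply both sides by a test function v and integrate from 0 to 2:
  ∫_0^2 −u''(x) v(x) dx = ∫_0^2 f(x) v(x) dx.
Integrate the LHS by parts once:
  ∫_0^2 −u'' v dx = −[u'(x) v(x)]_0^2 + ∫_0^2 u'(x) v'(x) dx.
Thus ∫_0^2 u'(x) v'(x) dx = ∫_0^2 f(x) v(x) dx + [u'(x) v(x)]_0^2.
Choose V so that boundary terms are either known or forced to vanish.
u has inhomogeneous Neumann u'(0) = 0, u'(2) = -2. [u' v]_0^2 = (-2)·v(2) − (0)·v(0) = − 2·v(2). Take V = H^1(0, 2); boundary term becomes part of RHS.
Weak formulation: find u (satisfying any essential BC) such that ∫_0^2 u'(x) v'(x) dx = ∫_0^2 f v dx − 2·v(2) for all v ∈ V (Neumann data are natural BCs: they enter the RHS as boundary terms).
Substituting f(x) = x^2 - x + 2/3, the right-hand side is ∫_0^2 (x^2 - x + 2/3) v dx − 2·v(2).
Compatibility check (pure Neumann): taking v ≡ 1 ∈ V gives 0 = ∫_0^2 f dx + (-2) − (0), i.e. ∫_0^2 f dx must equal u'(0) − u'(2) = 2. Indeed ∫_0^2 (x^2 - x + 2/3) dx = 2, so the data are compatible. The solution is then unique only up to an additive constant (fix it e.g. by requiring ∫_0^2 u dx = 0).


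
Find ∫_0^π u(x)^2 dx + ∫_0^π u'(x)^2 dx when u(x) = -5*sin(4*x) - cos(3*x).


||u||_{H^1(0,π)}^2 = 800/7 + 435*π/2

u'(x) = 3*sin(3*x) - 20*cos(4*x).
Expand u² and (u')² and integrate term by term on (0, π), using: for integers n ≥ 1, ∫_0^π sin²(nx) dx = ∫_0^π cos²(nx) dx = π/2; for n ≠ n', ∫_0^π sin(nx)sin(n'x) dx = ∫_0^π cos(nx)cos(n'x) dx = 0; and by product-to-sum, ∫_0^π sin(nx)cos(n'x) dx = ½∫_0^π [sin((n+n')x) + sin((n−n')x)] dx, which is 0 when n+n' is even and 2n/(n²−n'²) when n+n' is odd (it need not vanish on (0, π)).
  u² squared terms: (-1)²·∫cos(3x)² dx = 1·π/2 = π/2;  (-5)²·∫sin(4x)² dx = 25·π/2 = 25*π/2.
  u² cross terms: 2·(-1)·(-5)·∫cos(3x)·sin(4x) dx = 10·(8/7) = 80/7.
  So ∫_0^π u² dx = π/2 + 25*π/2 + 80/7 = 80/7 + 13*π.
  (u')² squared terms: (-20)²·∫cos(4x)² dx = 400·π/2 = 200*π;  (3)²·∫sin(3x)² dx = 9·π/2 = 9*π/2.
  (u')² cross terms: 2·(-20)·(3)·∫cos(4x)·sin(3x) dx = -120·(-6/7) = 720/7.
  So ∫_0^π (u')² dx = 200*π + 9*π/2 + 720/7 = 720/7 + 409*π/2.
||u||_{H^1}^2 = (80/7 + 13*π) + (720/7 + 409*π/2) = 800/7 + 435*π/2.


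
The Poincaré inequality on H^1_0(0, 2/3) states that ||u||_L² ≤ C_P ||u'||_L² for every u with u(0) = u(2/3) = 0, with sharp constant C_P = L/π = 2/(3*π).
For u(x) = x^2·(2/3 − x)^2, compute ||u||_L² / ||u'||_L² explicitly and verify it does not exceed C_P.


||u||_L² / ||u'||_L² = sqrt(3)/9 < C_P = 2/(3*π).

u(x) = x^2·(2/3 − x)^2, so u'(x) = 4*x*(3*x - 2)*(3*x - 1)/9.
u(x) = x^2·(2/3 − x)^2 vanishes at x = 0 and x = 2/3, so u ∈ H^1_0(0, 2/3). Differentiate via the product rule and integrate the resulting polynomials term by term.
  ∫_0^2/3 u² dx = ∫_0^2/3 (x^8 - 8*x^7/3 + 8*x^6/3 - 32*x^5/27 + 16*x^4/81) dx. Term by term:
    ∫_0^2/3 x^8 dx = 512/177147;  ∫_0^2/3 -8*x^7/3 dx = -256/19683;  ∫_0^2/3 8*x^6/3 dx = 1024/45927;
    ∫_0^2/3 -32*x^5/27 dx = -1024/59049;  ∫_0^2/3 16*x^4/81 dx = 512/98415.
  Sum: 512/177147 − 256/19683 + 1024/45927 − 1024/59049 + 512/98415 = 256/6200145.
  ∫_0^2/3 (u')² dx = ∫_0^2/3 (16*x^6 - 32*x^5 + 208*x^4/9 - 64*x^3/9 + 64*x^2/81) dx. Term by term:
    ∫_0^2/3 16*x^6 dx = 2048/15309;  ∫_0^2/3 -32*x^5 dx = -1024/2187;  ∫_0^2/3 208*x^4/9 dx = 6656/10935;
    ∫_0^2/3 -64*x^3/9 dx = -256/729;  ∫_0^2/3 64*x^2/81 dx = 512/6561.
  Sum: 2048/15309 − 1024/2187 + 6656/10935 − 256/729 + 512/6561 = 256/229635.
∫_0^2/3 u² dx = 256/6200145, so ||u||_L² = 16*sqrt(105)/25515.
∫_0^2/3 (u')² dx = 256/229635, so ||u'||_L² = 16*sqrt(35)/2835.
Ratio ||u||_L² / ||u'||_L² = sqrt(3)/9.
Sharp Poincaré constant on H^1_0(0, 2/3) is C_P = L/π = 2/(3*π), achieved by sin(3*π/2·x).
A polynomial bump cannot attain the sharp Poincaré constant (only the first sine eigenfunction does), so the ratio is strictly less than C_P, consistent with ||u||_L² ≤ C_P ||u'||_L².


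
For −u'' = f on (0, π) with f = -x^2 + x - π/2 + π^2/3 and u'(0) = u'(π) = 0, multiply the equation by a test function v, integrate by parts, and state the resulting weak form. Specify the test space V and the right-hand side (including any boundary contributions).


V = H^1(0, π) (no boundary constraint on v; u is determined up to an additive constant); weak form: ∫_0^π u'v' dx = ∫_0^π (-x^2 + x - π/2 + π^2/3) v dx for all v ∈ V.

Multiply both sides by a test function v and integrate from 0 to π:
  ∫_0^π −u''(x) v(x) dx = ∫_0^π f(x) v(x) dx.
Integrate the LHS by parts once:
  ∫_0^π −u'' v dx = −[u'(x) v(x)]_0^π + ∫_0^π u'(x) v'(x) dx.
Thus ∫_0^π u'(x) v'(x) dx = ∫_0^π f(x) v(x) dx + [u'(x) v(x)]_0^π.
Choose V so that boundary terms are either known or forced to vanish.
u has homogeneous Neumann: u'(0) = u'(π) = 0. So [u' v]_0^π = 0·v(π) − 0·v(0) = 0 for any v; take V = H^1(0, π).
Weak formulation: find u (satisfying any essential BC) such that ∫_0^π u'(x) v'(x) dx = ∫_0^π f v dx for all v ∈ V (homogeneous Neumann, so boundary terms vanish).
Substituting f(x) = -x^2 + x - π/2 + π^2/3, the right-hand side is ∫_0^π (-x^2 + x - π/2 + π^2/3) v dx.
Compatibility check (pure Neumann): taking v ≡ 1 ∈ V gives 0 = ∫_0^π f dx + (0) − (0), i.e. ∫_0^π f dx must equal u'(0) − u'(π) = 0. Indeed ∫_0^π (-x^2 + x - π/2 + π^2/3) dx = 0, so the data are compatible. The solution is then unique only up to an additive constant (fix it e.g. by requiring ∫_0^π u dx = 0).


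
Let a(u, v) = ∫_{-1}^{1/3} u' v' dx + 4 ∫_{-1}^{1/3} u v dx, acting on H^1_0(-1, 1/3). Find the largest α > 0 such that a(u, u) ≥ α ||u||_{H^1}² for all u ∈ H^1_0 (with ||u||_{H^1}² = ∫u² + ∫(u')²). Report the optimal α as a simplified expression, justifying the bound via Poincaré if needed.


α = 1

Coercivity of a(·,·) on H^1_0(-1, 1/3) means a(u, u) ≥ α ||u||_{H^1}² for every u ∈ H^1_0.
The interval has length L = 4/3, and Poincaré/coercivity depend only on L. Here a(u, u) = ∫(u')² + (4)·∫u².
Here c = 4 ≥ 1, so a(u,u) = ∫(u')² + c∫u² ≥ ∫(u')² + ∫u² = ||u||_{H^1}², i.e. α = 1 works. No larger α is possible: a(u,u) ≥ α||u||_{H^1}² means (1−α)∫(u')² ≥ (α−c)∫u², and for the modes u_n = sin(nπ(x−x₀)/L) (x₀ the left endpoint) one has ∫u_n²/∫(u_n')² = (L/(nπ))² → 0, so a(u_n,u_n)/||u_n||_{H^1}² → 1. Hence the optimal constant is α = 1.
Therefore α = 1.


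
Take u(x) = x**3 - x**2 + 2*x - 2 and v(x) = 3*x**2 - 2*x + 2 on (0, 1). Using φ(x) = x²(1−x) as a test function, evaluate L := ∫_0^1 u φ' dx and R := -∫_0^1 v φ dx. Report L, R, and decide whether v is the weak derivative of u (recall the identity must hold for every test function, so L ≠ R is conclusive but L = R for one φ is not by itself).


LHS = -1/6, RHS = -1/6. Yes, v = u' weakly.

u(x) = x**3 - x**2 + 2*x - 2, classical derivative u'(x) = 3*x**2 - 2*x + 2.
φ(x) = x²(1−x), so φ'(x) = x*(2 - 3*x).
Note φ(0) = φ(1) = 0, so the boundary term u·φ vanishes.
LHS = ∫_0^1 u(x) φ'(x) dx = ∫_0^1 (-3*x^5 + 5*x^4 - 8*x^3 + 10*x^2 - 4*x) dx. Term by term:
  ∫_0^1 -3*x^5 dx = -1/2;  ∫_0^1 5*x^4 dx = 1;  ∫_0^1 -8*x^3 dx = -2;
  ∫_0^1 10*x^2 dx = 10/3;  ∫_0^1 -4*x dx = -2.
Sum: -1/2 + 1 − 2 + 10/3 − 2 = -1/6.
So LHS = -1/6.
∫_0^1 v(x) φ(x) dx = ∫_0^1 (-3*x^5 + 5*x^4 - 4*x^3 + 2*x^2) dx. Term by term:
  ∫_0^1 -3*x^5 dx = -1/2;  ∫_0^1 5*x^4 dx = 1;  ∫_0^1 -4*x^3 dx = -1;
  ∫_0^1 2*x^2 dx = 2/3.
Sum: -1/2 + 1 − 1 + 2/3 = 1/6.
So RHS = -∫_0^1 v(x) φ(x) dx = -1/6.
LHS = RHS, so the identity holds for this test φ.
Moreover u is smooth here and v(x) = u'(x) = 3*x**2 - 2*x + 2 pointwise, so the identity holds for every test function. Hence v is the weak derivative of u.


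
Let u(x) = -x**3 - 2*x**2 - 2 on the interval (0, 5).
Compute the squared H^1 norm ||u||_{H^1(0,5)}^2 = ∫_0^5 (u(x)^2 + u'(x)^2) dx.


||u||_{H^1}^2 = 737045/21

The H^1 norm (squared) on an interval (0, L) is
  ||u||_{H^1}^2 = ∫_0^L u(x)^2 dx + ∫_0^L u'(x)^2 dx.
Compute u'(x) = -3*x**2 - 4*x.
Then u(x)^2 = x**6 + 4*x**5 + 4*x**4 + 4*x**3 + 8*x**2 + 4 and u'(x)^2 = 9*x**4 + 24*x**3 + 16*x**2.
Integrate each monomial from 0 to 5 using ∫_0^5 c·x^n dx = c·5^(n+1)/(n+1):
  ∫_0^5 u(x)^2 dx = ∫_0^5 (x^6 + 4*x^5 + 4*x^4 + 4*x^3 + 8*x^2 + 4) dx. Term by term:
    ∫_0^5 x^6 dx = 78125/7;  ∫_0^5 4*x^5 dx = 31250/3;  ∫_0^5 4*x^4 dx = 2500;
    ∫_0^5 4*x^3 dx = 625;  ∫_0^5 8*x^2 dx = 1000/3;  ∫_0^5 4 dx = 20.
  Sum: 78125/7 + 31250/3 + 2500 + 625 + 1000/3 + 20 = 175390/7.
  ∫_0^5 u'(x)^2 dx = ∫_0^5 (9*x^4 + 24*x^3 + 16*x^2) dx. Term by term:
    ∫_0^5 9*x^4 dx = 5625;  ∫_0^5 24*x^3 dx = 3750;  ∫_0^5 16*x^2 dx = 2000/3.
  Sum: 5625 + 3750 + 2000/3 = 30125/3.
Adding: ||u||_{H^1}^2 = 175390/7 + 30125/3 = 737045/21.


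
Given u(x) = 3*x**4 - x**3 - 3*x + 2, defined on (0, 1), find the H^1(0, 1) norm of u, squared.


||u||_{H^1}^2 = 1171/140

The H^1 norm (squared) on an interval (0, L) is
  ||u||_{H^1}^2 = ∫_0^L u(x)^2 dx + ∫_0^L u'(x)^2 dx.
Compute u'(x) = 12*x**3 - 3*x**2 - 3.
Then u(x)^2 = 9*x**8 - 6*x**7 + x**6 - 18*x**5 + 18*x**4 - 4*x**3 + 9*x**2 - 12*x + 4 and u'(x)^2 = 144*x**6 - 72*x**5 + 9*x**4 - 72*x**3 + 18*x**2 + 9.
Integrate each monomial from 0 to 1 using ∫_0^1 c·x^n dx = c·1^(n+1)/(n+1):
  ∫_0^1 u(x)^2 dx = ∫_0^1 (9*x^8 - 6*x^7 + x^6 - 18*x^5 + 18*x^4 - 4*x^3 + 9*x^2 - 12*x + 4) dx. Term by term:
    ∫_0^1 9*x^8 dx = 1;  ∫_0^1 -6*x^7 dx = -3/4;  ∫_0^1 x^6 dx = 1/7;
    ∫_0^1 -18*x^5 dx = -3;  ∫_0^1 18*x^4 dx = 18/5;  ∫_0^1 -4*x^3 dx = -1;
    ∫_0^1 9*x^2 dx = 3;  ∫_0^1 -12*x dx = -6;  ∫_0^1 4 dx = 4.
  Sum: 1 − 3/4 + 1/7 − 3 + 18/5 − 1 + 3 − 6 + 4 = 139/140.
  ∫_0^1 u'(x)^2 dx = ∫_0^1 (144*x^6 - 72*x^5 + 9*x^4 - 72*x^3 + 18*x^2 + 9) dx. Term by term:
    ∫_0^1 144*x^6 dx = 144/7;  ∫_0^1 -72*x^5 dx = -12;  ∫_0^1 9*x^4 dx = 9/5;
    ∫_0^1 -72*x^3 dx = -18;  ∫_0^1 18*x^2 dx = 6;  ∫_0^1 9 dx = 9.
  Sum: 144/7 − 12 + 9/5 − 18 + 6 + 9 = 258/35.
Adding: ||u||_{H^1}^2 = 139/140 + 258/35 = 1171/140.


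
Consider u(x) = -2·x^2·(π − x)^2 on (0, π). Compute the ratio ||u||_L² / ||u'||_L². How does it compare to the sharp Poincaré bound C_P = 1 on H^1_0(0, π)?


||u||_L² / ||u'||_L² = sqrt(3)*π/6 < C_P = 1.

u(x) = -2·x^2·(π − x)^2, so u'(x) = 4*x*(x*(π - x) - (x - π)^2).
u(x) = -2·x^2·(π − x)^2 vanishes at x = 0 and x = π, so u ∈ H^1_0(0, π). Differentiate via the product rule and integrate the resulting polynomials term by term.
  ∫_0^π u² dx = ∫_0^π (4*x^8 - 16*π*x^7 + 24*π^2*x^6 - 16*π^3*x^5 + 4*π^4*x^4) dx. Term by term:
    ∫_0^π 4*x^8 dx = 4*π^9/9;  ∫_0^π -16*π*x^7 dx = -2*π^9;  ∫_0^π 24*π^2*x^6 dx = 24*π^9/7;
    ∫_0^π -16*π^3*x^5 dx = -8*π^9/3;  ∫_0^π 4*π^4*x^4 dx = 4*π^9/5.
  Sum: 4*π^9/9 − 2*π^9 + 24*π^9/7 − 8*π^9/3 + 4*π^9/5 = 2*π^9/315.
  ∫_0^π (u')² dx = ∫_0^π (64*x^6 - 192*π*x^5 + 208*π^2*x^4 - 96*π^3*x^3 + 16*π^4*x^2) dx. Term by term:
    ∫_0^π 64*x^6 dx = 64*π^7/7;  ∫_0^π -192*π*x^5 dx = -32*π^7;  ∫_0^π 208*π^2*x^4 dx = 208*π^7/5;
    ∫_0^π -96*π^3*x^3 dx = -24*π^7;  ∫_0^π 16*π^4*x^2 dx = 16*π^7/3.
  Sum: 64*π^7/7 − 32*π^7 + 208*π^7/5 − 24*π^7 + 16*π^7/3 = 8*π^7/105.
∫_0^π u² dx = 2*π^9/315, so ||u||_L² = sqrt(70)*π^(9/2)/105.
∫_0^π (u')² dx = 8*π^7/105, so ||u'||_L² = 2*sqrt(210)*π^(7/2)/105.
Ratio ||u||_L² / ||u'||_L² = sqrt(3)*π/6.
Sharp Poincaré constant on H^1_0(0, π) is C_P = L/π = 1, achieved by sin(x).
A polynomial bump cannot attain the sharp Poincaré constant (only the first sine eigenfunction does), so the ratio is strictly less than C_P, consistent with ||u||_L² ≤ C_P ||u'||_L².


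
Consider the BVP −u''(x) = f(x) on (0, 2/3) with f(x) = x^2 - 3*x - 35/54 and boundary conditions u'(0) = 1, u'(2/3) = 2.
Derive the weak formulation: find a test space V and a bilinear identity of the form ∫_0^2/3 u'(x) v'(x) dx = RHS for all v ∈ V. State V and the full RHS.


V = H^1(0, 2/3) (v unrestricted at boundary; u is determined up to an additive constant); weak form: ∫_0^2/3 u'v' dx = ∫_0^2/3 (x^2 - 3*x - 35/54) v dx + 2·v(2/3) − v(0) for all v ∈ V.

Multiply both sides by a test function v and integrate from 0 to 2/3:
  ∫_0^2/3 −u''(x) v(x) dx = ∫_0^2/3 f(x) v(x) dx.
Integrate the LHS by parts once:
  ∫_0^2/3 −u'' v dx = −[u'(x) v(x)]_0^2/3 + ∫_0^2/3 u'(x) v'(x) dx.
Thus ∫_0^2/3 u'(x) v'(x) dx = ∫_0^2/3 f(x) v(x) dx + [u'(x) v(x)]_0^2/3.
Choose V so that boundary terms are either known or forced to vanish.
u has inhomogeneous Neumann u'(0) = 1, u'(2/3) = 2. [u' v]_0^2/3 = (2)·v(2/3) − (1)·v(0) = 2·v(2/3) − v(0). Take V = H^1(0, 2/3); boundary term becomes part of RHS.
Weak formulation: find u (satisfying any essential BC) such that ∫_0^2/3 u'(x) v'(x) dx = ∫_0^2/3 f v dx + 2·v(2/3) − v(0) for all v ∈ V (Neumann data are natural BCs: they enter the RHS as boundary terms).
Substituting f(x) = x^2 - 3*x - 35/54, the right-hand side is ∫_0^2/3 (x^2 - 3*x - 35/54) v dx + 2·v(2/3) − v(0).
Compatibility check (pure Neumann): taking v ≡ 1 ∈ V gives 0 = ∫_0^2/3 f dx + (2) − (1), i.e. ∫_0^2/3 f dx must equal u'(0) − u'(2/3) = -1. Indeed ∫_0^2/3 (x^2 - 3*x - 35/54) dx = -1, so the data are compatible. The solution is then unique only up to an additive constant (fix it e.g. by requiring ∫_0^2/3 u dx = 0).
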